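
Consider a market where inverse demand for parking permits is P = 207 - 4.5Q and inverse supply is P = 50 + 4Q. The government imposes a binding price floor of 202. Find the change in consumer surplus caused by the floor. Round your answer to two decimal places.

-764.84

Without the control, 207 - 4.5Q = 50 + 4Q so Q* = 18.4706 and P* = 123.8824.
At the floor price 202, quantity demanded is (207 - 202)/4.5 = 1.1111; demand is the short side, so Q = 1.1111 trades at P = 202.
CS goes from (1/2)(18.4706)(83.1176) = 767.6159 to 2.7778 (computed as (207 - 202)(1.1111) - (1/2)(4.5)(1.1111)^2), a change of -764.8381.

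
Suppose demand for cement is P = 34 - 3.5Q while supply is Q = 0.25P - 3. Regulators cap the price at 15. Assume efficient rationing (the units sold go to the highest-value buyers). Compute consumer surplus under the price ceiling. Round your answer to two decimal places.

Rewriting supply in inverse form: P = 12 + 4Q.
Free-market equilibrium: 34 - 3.5Q = 12 + 4Q gives Q* = 2.9333, P* = 23.7333.
At the ceiling price 15, quantity supplied is (15 - 12)/4 = 0.75; supply is the short side, so Q = 0.75 trades at P = 15.
The demand price at Q = 0.75 is 31.375. CS is the trapezoid between demand and 15 over [0, 0.75]: (1/2)[(34 - 15) + (31.375 - 15)](0.75) = 13.2656.

13.27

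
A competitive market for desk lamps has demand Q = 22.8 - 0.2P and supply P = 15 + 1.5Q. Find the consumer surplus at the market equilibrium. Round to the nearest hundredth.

579.94

Rewriting demand in inverse form: P = 114 - 5Q.
Equilibrium: 114 - 5Q = 15 + 1.5Q, so Q* = 15.2308 and P* = 37.8462.
The demand choke price is 114, so CS = (1/2)(Q*)(114 - P*) = (1/2)(15.2308)(76.1538) = 579.9408.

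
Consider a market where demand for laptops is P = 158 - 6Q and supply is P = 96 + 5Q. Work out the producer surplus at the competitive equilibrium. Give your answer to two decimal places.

79.42

Setting demand equal to supply, 62 = 11Q, so Q* = 5.6364 and P* = 124.1818.
Producer surplus is the triangle above supply below P*: (1/2)(5.6364)(124.1818 - 96) = (1/2)(5.6364)(28.1818) = 79.4215.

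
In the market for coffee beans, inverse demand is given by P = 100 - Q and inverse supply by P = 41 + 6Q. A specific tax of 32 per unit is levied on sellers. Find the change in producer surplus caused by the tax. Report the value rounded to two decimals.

Without the tax, 100 - Q = 41 + 6Q so Q* = 8.4286 and P* = 91.5714.
A tax on sellers shifts supply up by 32: 100 - Q = 41 + 6Q + 32, so Q_t = 3.8571. Buyers pay P_b = 96.1429; sellers receive P_s = P_b - 32 = 64.1429.
PS falls from (1/2)(8.4286)(50.5714) = 213.1224 to (1/2)(3.8571)(23.1429) = 44.6327, a change of -168.4898.

-168.49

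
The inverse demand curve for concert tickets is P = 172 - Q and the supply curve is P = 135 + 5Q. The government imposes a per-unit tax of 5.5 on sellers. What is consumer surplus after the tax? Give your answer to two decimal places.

13.78

Without the tax, 172 - Q = 135 + 5Q so Q* = 6.1667 and P* = 165.8333.
With the tax, sellers need 5.5 more per unit: 172 - Q = 135 + 5Q + 5.5, so Q_t = 5.25. Buyers pay P_b = 166.75; sellers receive P_s = P_b - 5.5 = 161.25.
Consumer surplus is the triangle under demand above P_b: (1/2)(5.25)(172 - 166.75) = 13.7812.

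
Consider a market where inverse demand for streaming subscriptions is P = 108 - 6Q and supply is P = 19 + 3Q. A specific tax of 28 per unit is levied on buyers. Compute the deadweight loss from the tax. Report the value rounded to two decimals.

Pre-tax equilibrium: 108 - 6Q = 19 + 3Q gives Q* = 9.8889, P* = 48.6667.
A tax on buyers shifts demand down by 28: (108 - 28) - 6Q = 19 + 3Q, so Q_t = 6.7778. Buyers pay P_b = 67.3333; sellers receive P_s = P_b - 28 = 39.3333.
Deadweight loss is the triangle between the curves from Q_t to Q*: (1/2)(9.8889 - 6.7778)(28) = 43.5556.

43.56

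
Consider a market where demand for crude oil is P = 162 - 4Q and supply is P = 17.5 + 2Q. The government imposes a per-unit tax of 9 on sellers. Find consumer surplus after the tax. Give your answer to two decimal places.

Without the tax, 162 - 4Q = 17.5 + 2Q so Q* = 24.0833 and P* = 65.6667.
With the tax, sellers need 9 more per unit: 162 - 4Q = 17.5 + 2Q + 9, so Q_t = 22.5833. Buyers pay P_b = 71.6667; sellers receive P_s = P_b - 9 = 62.6667.
CS = (1/2)(Q_t)(162 - P_b) = (1/2)(22.5833)(90.3333) = 1020.0139.

1020.01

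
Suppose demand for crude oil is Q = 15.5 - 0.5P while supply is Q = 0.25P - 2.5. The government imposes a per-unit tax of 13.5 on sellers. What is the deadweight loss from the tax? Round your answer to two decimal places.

Rewriting demand in inverse form: P = 31 - 2Q.
Rewriting supply in inverse form: P = 10 + 4Q.
Pre-tax equilibrium: 31 - 2Q = 10 + 4Q gives Q* = 3.5, P* = 24.
A tax on sellers shifts supply up by 13.5: 31 - 2Q = 10 + 4Q + 13.5, so Q_t = 1.25. Buyers pay P_b = 28.5; sellers receive P_s = P_b - 13.5 = 15.
Deadweight loss is the triangle between the curves from Q_t to Q*: (1/2)(3.5 - 1.25)(13.5) = 15.1875.

15.19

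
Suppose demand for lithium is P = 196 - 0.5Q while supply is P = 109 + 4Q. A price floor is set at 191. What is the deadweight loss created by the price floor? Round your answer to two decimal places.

Free-market equilibrium: 196 - 0.5Q = 109 + 4Q gives Q* = 19.3333, P* = 186.3333.
At the floor price 191, quantity demanded is (196 - 191)/0.5 = 10; demand is the short side, so Q = 10 trades at P = 191.
At Q = 10 the demand price is 191 and the supply price is 149. Deadweight loss is the triangle between the curves from 10 to 19.3333: (1/2)(191 - 149)(19.3333 - 10) = 196.

196.00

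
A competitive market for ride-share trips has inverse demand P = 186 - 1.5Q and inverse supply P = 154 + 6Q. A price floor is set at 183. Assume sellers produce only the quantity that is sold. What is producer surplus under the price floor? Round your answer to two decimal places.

46.00

Without the control, 186 - 1.5Q = 154 + 6Q so Q* = 4.2667 and P* = 179.6.
At the floor price 183, quantity demanded is (186 - 183)/1.5 = 2; demand is the short side, so Q = 2 trades at P = 183.
The supply price at Q = 2 is 166. PS is the trapezoid between 183 and supply over [0, 2]: (1/2)[(183 - 154) + (183 - 166)](2) = 46.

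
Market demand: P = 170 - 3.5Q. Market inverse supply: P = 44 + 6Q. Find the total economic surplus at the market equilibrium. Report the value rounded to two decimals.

835.58

Equilibrium: 170 - 3.5Q = 44 + 6Q, so Q* = 13.2632 and P* = 123.5789.
Total surplus is the full triangle between the curves from 0 to Q*: (1/2)(13.2632)(170 - 44) = 835.5789.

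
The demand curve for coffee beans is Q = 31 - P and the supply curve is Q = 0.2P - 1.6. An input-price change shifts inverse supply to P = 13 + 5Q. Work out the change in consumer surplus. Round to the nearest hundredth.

-2.85

Rewriting demand in inverse form: P = 31 - Q.
Rewriting supply in inverse form: P = 8 + 5Q.
Initial equilibrium: Q_0 = 3.8333, P_0 = 27.1667; CS_0 = (1/2)(3.8333)(3.8333) = 7.3472, PS_0 = (1/2)(3.8333)(19.1667) = 36.7361.
New equilibrium: 31 - Q = 13 + 5Q gives Q_1 = 3, P_1 = 28; CS_1 = 4.5, PS_1 = 22.5.
Change in consumer surplus = 4.5 - 7.3472 = -2.8472.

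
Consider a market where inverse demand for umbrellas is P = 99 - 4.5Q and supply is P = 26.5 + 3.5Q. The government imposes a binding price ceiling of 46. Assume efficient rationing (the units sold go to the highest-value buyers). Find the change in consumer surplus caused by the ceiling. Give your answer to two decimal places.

40.65

Free-market equilibrium: 99 - 4.5Q = 26.5 + 3.5Q gives Q* = 9.0625, P* = 58.2188.
At the ceiling price 46, quantity supplied is (46 - 26.5)/3.5 = 5.5714; supply is the short side, so Q = 5.5714 trades at P = 46.
CS goes from (1/2)(9.0625)(40.7812) = 184.79 to 225.4439 (computed as (99 - 46)(5.5714) - (1/2)(4.5)(5.5714)^2), a change of 40.6538.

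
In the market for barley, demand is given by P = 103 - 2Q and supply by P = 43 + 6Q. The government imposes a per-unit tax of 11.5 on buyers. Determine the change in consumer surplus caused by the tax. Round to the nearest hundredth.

Without the tax, 103 - 2Q = 43 + 6Q so Q* = 7.5 and P* = 88.
A tax on buyers shifts demand down by 11.5: (103 - 11.5) - 2Q = 43 + 6Q, so Q_t = 6.0625. Buyers pay P_b = 90.875; sellers receive P_s = P_b - 11.5 = 79.375.
CS falls from (1/2)(7.5)(15) = 56.25 to (1/2)(6.0625)(12.125) = 36.7539, a change of -19.4961.

-19.50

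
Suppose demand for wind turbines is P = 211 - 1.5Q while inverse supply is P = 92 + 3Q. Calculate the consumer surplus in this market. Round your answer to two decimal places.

524.48

Equilibrium: 211 - 1.5Q = 92 + 3Q, so Q* = 26.4444 and P* = 171.3333.
CS is the area between the demand curve and P* from 0 to Q*: (1/2)(26.4444)(39.6667) = 524.4815.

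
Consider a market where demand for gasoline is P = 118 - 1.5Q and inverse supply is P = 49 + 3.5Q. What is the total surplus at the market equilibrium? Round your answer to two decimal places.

476.10

Equilibrium: 118 - 1.5Q = 49 + 3.5Q, so Q* = 13.8 and P* = 97.3.
Total surplus is the full triangle between the curves from 0 to Q*: (1/2)(13.8)(118 - 49) = 476.1.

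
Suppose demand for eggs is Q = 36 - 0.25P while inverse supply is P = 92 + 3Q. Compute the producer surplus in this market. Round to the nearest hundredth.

82.78

Rewriting demand in inverse form: P = 144 - 4Q.
Equilibrium: 144 - 4Q = 92 + 3Q, so Q* = 7.4286 and P* = 114.2857.
Producer surplus is the triangle above supply below P*: (1/2)(7.4286)(114.2857 - 92) = (1/2)(7.4286)(22.2857) = 82.7755.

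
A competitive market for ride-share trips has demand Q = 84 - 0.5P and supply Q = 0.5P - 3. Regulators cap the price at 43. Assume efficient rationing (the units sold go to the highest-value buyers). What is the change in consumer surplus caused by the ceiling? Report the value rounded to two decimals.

330.00

Rewriting demand in inverse form: P = 168 - 2Q.
Rewriting supply in inverse form: P = 6 + 2Q.
Free-market equilibrium: 168 - 2Q = 6 + 2Q gives Q* = 40.5, P* = 87.
At the ceiling price 43, quantity supplied is (43 - 6)/2 = 18.5; supply is the short side, so Q = 18.5 trades at P = 43.
CS goes from (1/2)(40.5)(81) = 1640.25 to 1970.25 (computed as (168 - 43)(18.5) - (1/2)(2)(18.5)^2), a change of 330.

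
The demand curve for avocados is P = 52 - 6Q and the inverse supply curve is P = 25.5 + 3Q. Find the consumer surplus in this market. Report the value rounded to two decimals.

26.01

Setting demand equal to supply, 26.5 = 9Q, so Q* = 2.9444 and P* = 34.3333.
CS is the area between the demand curve and P* from 0 to Q*: (1/2)(2.9444)(17.6667) = 26.0093.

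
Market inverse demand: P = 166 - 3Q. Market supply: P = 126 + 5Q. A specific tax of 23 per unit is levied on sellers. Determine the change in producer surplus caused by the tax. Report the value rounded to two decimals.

-51.21

Pre-tax equilibrium: 166 - 3Q = 126 + 5Q gives Q* = 5, P* = 151.
With the tax, sellers need 23 more per unit: 166 - 3Q = 126 + 5Q + 23, so Q_t = 2.125. Buyers pay P_b = 159.625; sellers receive P_s = P_b - 23 = 136.625.
Producers lose the trapezoid between P_s and P* out to Q_t plus the triangle from Q_t to Q*: change in PS = 11.2891 - 62.5 = -51.2109.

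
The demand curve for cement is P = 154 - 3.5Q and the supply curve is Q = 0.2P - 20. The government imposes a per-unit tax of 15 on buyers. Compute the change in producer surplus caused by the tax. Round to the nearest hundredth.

-48.27

Rewriting supply in inverse form: P = 100 + 5Q.
Pre-tax equilibrium: 154 - 3.5Q = 100 + 5Q gives Q* = 6.3529, P* = 131.7647.
With the tax, buyers' net willingness to pay falls by 15: (154 - 15) - 3.5Q = 100 + 5Q, so Q_t = 4.5882. Buyers pay P_b = 137.9412; sellers receive P_s = P_b - 15 = 122.9412.
Producers lose the trapezoid between P_s and P* out to Q_t plus the triangle from Q_t to Q*: change in PS = 52.6298 - 100.8997 = -48.2699.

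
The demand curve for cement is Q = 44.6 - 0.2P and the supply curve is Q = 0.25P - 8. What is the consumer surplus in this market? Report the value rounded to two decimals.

1125.96

Rewriting demand in inverse form: P = 223 - 5Q.
Rewriting supply in inverse form: P = 32 + 4Q.
Set 223 - 5Q = 32 + 4Q, which gives 191 = 9Q, so Q* = 21.2222 and P* = 223 - 5(21.2222) = 116.8889.
The demand choke price is 223, so CS = (1/2)(Q*)(223 - P*) = (1/2)(21.2222)(106.1111) = 1125.9568.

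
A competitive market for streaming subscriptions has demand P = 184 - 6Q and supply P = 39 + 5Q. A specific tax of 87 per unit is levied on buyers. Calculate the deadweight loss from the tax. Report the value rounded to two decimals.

344.05

Without the tax, 184 - 6Q = 39 + 5Q so Q* = 13.1818 and P* = 104.9091.
A tax on buyers shifts demand down by 87: (184 - 87) - 6Q = 39 + 5Q, so Q_t = 5.2727. Buyers pay P_b = 152.3636; sellers receive P_s = P_b - 87 = 65.3636.
The welfare triangle lost has base Q* - Q_t = 7.9091 and height t = 87, so DWL = (1/2)(7.9091)(87) = 344.0455.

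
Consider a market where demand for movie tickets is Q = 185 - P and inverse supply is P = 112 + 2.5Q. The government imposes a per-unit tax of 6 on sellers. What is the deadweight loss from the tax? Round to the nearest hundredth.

5.14

Rewriting demand in inverse form: P = 185 - Q.
Pre-tax equilibrium: 185 - Q = 112 + 2.5Q gives Q* = 20.8571, P* = 164.1429.
With the tax, sellers need 6 more per unit: 185 - Q = 112 + 2.5Q + 6, so Q_t = 19.1429. Buyers pay P_b = 165.8571; sellers receive P_s = P_b - 6 = 159.8571.
The welfare triangle lost has base Q* - Q_t = 1.7143 and height t = 6, so DWL = (1/2)(1.7143)(6) = 5.1429.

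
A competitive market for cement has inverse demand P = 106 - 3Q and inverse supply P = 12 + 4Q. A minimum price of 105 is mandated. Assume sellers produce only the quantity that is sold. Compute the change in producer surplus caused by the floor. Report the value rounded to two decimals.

Without the control, 106 - 3Q = 12 + 4Q so Q* = 13.4286 and P* = 65.7143.
At the floor price 105, quantity demanded is (106 - 105)/3 = 0.3333; demand is the short side, so Q = 0.3333 trades at P = 105.
PS goes from (1/2)(13.4286)(53.7143) = 360.6531 to 30.7778 (computed as (105 - 12)(0.3333) - (1/2)(4)(0.3333)^2), a change of -329.8753.

-329.88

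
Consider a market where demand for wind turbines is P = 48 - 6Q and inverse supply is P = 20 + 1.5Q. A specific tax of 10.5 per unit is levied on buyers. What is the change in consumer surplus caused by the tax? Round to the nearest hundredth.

Without the tax, 48 - 6Q = 20 + 1.5Q so Q* = 3.7333 and P* = 25.6.
With the tax, buyers' net willingness to pay falls by 10.5: (48 - 10.5) - 6Q = 20 + 1.5Q, so Q_t = 2.3333. Buyers pay P_b = 34; sellers receive P_s = P_b - 10.5 = 23.5.
Consumers lose the trapezoid between P* and P_b out to Q_t plus the triangle from Q_t to Q*: change in CS = 16.3333 - 41.8133 = -25.48.

-25.48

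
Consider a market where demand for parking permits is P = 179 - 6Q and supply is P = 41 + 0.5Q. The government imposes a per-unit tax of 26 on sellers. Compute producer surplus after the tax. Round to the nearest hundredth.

Without the tax, 179 - 6Q = 41 + 0.5Q so Q* = 21.2308 and P* = 51.6154.
With the tax, sellers need 26 more per unit: 179 - 6Q = 41 + 0.5Q + 26, so Q_t = 17.2308. Buyers pay P_b = 75.6154; sellers receive P_s = P_b - 26 = 49.6154.
Producer surplus is the triangle above supply below P_s: (1/2)(17.2308)(49.6154 - 41) = 74.2249.

74.22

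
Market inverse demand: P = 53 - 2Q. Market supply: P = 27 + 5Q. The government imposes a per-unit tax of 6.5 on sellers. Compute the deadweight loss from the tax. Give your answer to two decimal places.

3.02

Pre-tax equilibrium: 53 - 2Q = 27 + 5Q gives Q* = 3.7143, P* = 45.5714.
A tax on sellers shifts supply up by 6.5: 53 - 2Q = 27 + 5Q + 6.5, so Q_t = 2.7857. Buyers pay P_b = 47.4286; sellers receive P_s = P_b - 6.5 = 40.9286.
Deadweight loss is the triangle between the curves from Q_t to Q*: (1/2)(3.7143 - 2.7857)(6.5) = 3.0179.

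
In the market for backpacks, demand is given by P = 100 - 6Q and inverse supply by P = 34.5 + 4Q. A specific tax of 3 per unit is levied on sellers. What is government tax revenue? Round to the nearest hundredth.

18.75

Pre-tax equilibrium: 100 - 6Q = 34.5 + 4Q gives Q* = 6.55, P* = 60.7.
A tax on sellers shifts supply up by 3: 100 - 6Q = 34.5 + 4Q + 3, so Q_t = 6.25. Buyers pay P_b = 62.5; sellers receive P_s = P_b - 3 = 59.5.
Tax revenue = t x Q_t = 3 x 6.25 = 18.75.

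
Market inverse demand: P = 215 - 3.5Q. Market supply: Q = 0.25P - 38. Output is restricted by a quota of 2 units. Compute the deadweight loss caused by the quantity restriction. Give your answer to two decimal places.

Rewriting supply in inverse form: P = 152 + 4Q.
Unrestricted equilibrium: Q* = (215 - 152)/(3.5 + 4) = 8.4.
At Q = 2 the demand price is 215 - 3.5(2) = 208 and the supply price is 152 + 4(2) = 160.
Deadweight loss is the triangle between the curves from 2 to 8.4: (1/2)(208 - 160)(8.4 - 2) = 153.6.

153.60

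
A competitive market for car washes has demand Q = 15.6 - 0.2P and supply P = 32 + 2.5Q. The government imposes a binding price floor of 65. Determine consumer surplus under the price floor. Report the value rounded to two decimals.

16.90

Rewriting demand in inverse form: P = 78 - 5Q.
Free-market equilibrium: 78 - 5Q = 32 + 2.5Q gives Q* = 6.1333, P* = 47.3333.
At P = 65, buyers demand (78 - 65)/5 = 2.6 while sellers would supply more, so the quantity traded is 2.6 at price 65.
CS is the triangle under demand above 65: (1/2)(2.6)(78 - 65) = 16.9.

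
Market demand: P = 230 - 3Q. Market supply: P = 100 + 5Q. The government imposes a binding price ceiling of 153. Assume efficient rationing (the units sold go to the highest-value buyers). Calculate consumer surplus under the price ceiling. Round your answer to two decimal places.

647.66

Without the control, 230 - 3Q = 100 + 5Q so Q* = 16.25 and P* = 181.25.
At P = 153, sellers supply (153 - 100)/5 = 10.6 while buyers want more, so the quantity traded is 10.6 at price 153.
The demand price at Q = 10.6 is 198.2. CS is the trapezoid between demand and 153 over [0, 10.6]: (1/2)[(230 - 153) + (198.2 - 153)](10.6) = 647.66.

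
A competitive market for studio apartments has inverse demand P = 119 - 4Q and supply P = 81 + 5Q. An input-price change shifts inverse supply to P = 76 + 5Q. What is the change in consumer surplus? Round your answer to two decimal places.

Initial equilibrium: Q_0 = 4.2222, P_0 = 102.1111; CS_0 = (1/2)(4.2222)(16.8889) = 35.6543, PS_0 = (1/2)(4.2222)(21.1111) = 44.5679.
New equilibrium: 119 - 4Q = 76 + 5Q gives Q_1 = 4.7778, P_1 = 99.8889; CS_1 = 45.6543, PS_1 = 57.0679.
Change in consumer surplus = 45.6543 - 35.6543 = 10.

10.00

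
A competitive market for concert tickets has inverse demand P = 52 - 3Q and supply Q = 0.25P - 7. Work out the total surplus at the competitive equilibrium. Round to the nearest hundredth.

Rewriting supply in inverse form: P = 28 + 4Q.
Equilibrium: 52 - 3Q = 28 + 4Q, so Q* = 3.4286 and P* = 41.7143.
Total surplus is the full triangle between the curves from 0 to Q*: (1/2)(3.4286)(52 - 28) = 41.1429.

41.14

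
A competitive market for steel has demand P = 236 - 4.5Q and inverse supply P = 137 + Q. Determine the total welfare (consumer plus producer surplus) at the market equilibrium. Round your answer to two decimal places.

Set 236 - 4.5Q = 137 + Q, which gives 99 = 5.5Q, so Q* = 18 and P* = 236 - 4.5(18) = 155.
Total surplus is the full triangle between the curves from 0 to Q*: (1/2)(18)(236 - 137) = 891.

891.00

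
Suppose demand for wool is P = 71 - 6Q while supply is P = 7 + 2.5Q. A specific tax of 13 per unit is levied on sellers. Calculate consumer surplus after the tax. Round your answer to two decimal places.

Pre-tax equilibrium: 71 - 6Q = 7 + 2.5Q gives Q* = 7.5294, P* = 25.8235.
A tax on sellers shifts supply up by 13: 71 - 6Q = 7 + 2.5Q + 13, so Q_t = 6. Buyers pay P_b = 35; sellers receive P_s = P_b - 13 = 22.
Consumer surplus is the triangle under demand above P_b: (1/2)(6)(71 - 35) = 108.

108.00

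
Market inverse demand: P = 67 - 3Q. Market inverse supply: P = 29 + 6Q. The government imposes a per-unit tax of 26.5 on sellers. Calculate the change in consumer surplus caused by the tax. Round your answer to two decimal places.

Pre-tax equilibrium: 67 - 3Q = 29 + 6Q gives Q* = 4.2222, P* = 54.3333.
With the tax, sellers need 26.5 more per unit: 67 - 3Q = 29 + 6Q + 26.5, so Q_t = 1.2778. Buyers pay P_b = 63.1667; sellers receive P_s = P_b - 26.5 = 36.6667.
Consumers lose the trapezoid between P* and P_b out to Q_t plus the triangle from Q_t to Q*: change in CS = 2.4491 - 26.7407 = -24.2917.

-24.29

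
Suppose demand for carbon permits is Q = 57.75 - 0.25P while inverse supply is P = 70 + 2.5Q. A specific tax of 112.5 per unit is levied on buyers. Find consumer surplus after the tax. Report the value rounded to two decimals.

111.35

Rewriting demand in inverse form: P = 231 - 4Q.
Pre-tax equilibrium: 231 - 4Q = 70 + 2.5Q gives Q* = 24.7692, P* = 131.9231.
A tax on buyers shifts demand down by 112.5: (231 - 112.5) - 4Q = 70 + 2.5Q, so Q_t = 7.4615. Buyers pay P_b = 201.1538; sellers receive P_s = P_b - 112.5 = 88.6538.
Consumer surplus is the triangle under demand above P_b: (1/2)(7.4615)(231 - 201.1538) = 111.3491.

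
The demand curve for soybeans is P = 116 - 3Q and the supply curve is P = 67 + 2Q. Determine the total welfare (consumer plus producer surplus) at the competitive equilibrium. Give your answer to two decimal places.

240.10

Equilibrium: 116 - 3Q = 67 + 2Q, so Q* = 9.8 and P* = 86.6.
CS = (1/2)(9.8)(29.4) = 144.06 and PS = (1/2)(9.8)(19.6) = 96.04, so total surplus = 240.1.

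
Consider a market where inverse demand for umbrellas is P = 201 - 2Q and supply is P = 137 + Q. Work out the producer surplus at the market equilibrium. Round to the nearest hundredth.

Setting demand equal to supply, 64 = 3Q, so Q* = 21.3333 and P* = 158.3333.
The supply curve's price intercept is 137, so PS = (1/2)(Q*)(P* - 137) = (1/2)(21.3333)(21.3333) = 227.5556.

227.56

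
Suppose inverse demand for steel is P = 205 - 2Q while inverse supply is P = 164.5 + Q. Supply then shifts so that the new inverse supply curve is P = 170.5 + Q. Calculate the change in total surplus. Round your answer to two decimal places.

Initial equilibrium: Q_0 = 13.5, P_0 = 178; CS_0 = (1/2)(13.5)(27) = 182.25, PS_0 = (1/2)(13.5)(13.5) = 91.125.
New equilibrium: 205 - 2Q = 170.5 + Q gives Q_1 = 11.5, P_1 = 182; CS_1 = 132.25, PS_1 = 66.125.
Change in total surplus = (132.25 + 66.125) - (182.25 + 91.125) = -75.

-75.00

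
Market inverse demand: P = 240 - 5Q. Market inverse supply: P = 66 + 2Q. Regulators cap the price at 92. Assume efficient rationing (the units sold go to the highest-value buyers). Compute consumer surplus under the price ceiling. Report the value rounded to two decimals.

1501.50

Without the control, 240 - 5Q = 66 + 2Q so Q* = 24.8571 and P* = 115.7143.
At P = 92, sellers supply (92 - 66)/2 = 13 while buyers want more, so the quantity traded is 13 at price 92.
The demand price at Q = 13 is 175. CS is the trapezoid between demand and 92 over [0, 13]: (1/2)[(240 - 92) + (175 - 92)](13) = 1501.5.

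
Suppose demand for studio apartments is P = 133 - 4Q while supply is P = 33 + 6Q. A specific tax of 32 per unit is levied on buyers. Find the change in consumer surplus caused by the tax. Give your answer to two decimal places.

-107.52

Without the tax, 133 - 4Q = 33 + 6Q so Q* = 10 and P* = 93.
With the tax, buyers' net willingness to pay falls by 32: (133 - 32) - 4Q = 33 + 6Q, so Q_t = 6.8. Buyers pay P_b = 105.8; sellers receive P_s = P_b - 32 = 73.8.
CS falls from (1/2)(10)(40) = 200 to (1/2)(6.8)(27.2) = 92.48, a change of -107.52.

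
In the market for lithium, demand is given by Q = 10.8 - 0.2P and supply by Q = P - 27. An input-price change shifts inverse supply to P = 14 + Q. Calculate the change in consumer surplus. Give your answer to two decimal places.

60.49

Rewriting demand in inverse form: P = 54 - 5Q.
Rewriting supply in inverse form: P = 27 + Q.
Initial equilibrium: Q_0 = 4.5, P_0 = 31.5; CS_0 = (1/2)(4.5)(22.5) = 50.625, PS_0 = (1/2)(4.5)(4.5) = 10.125.
New equilibrium: 54 - 5Q = 14 + Q gives Q_1 = 6.6667, P_1 = 20.6667; CS_1 = 111.1111, PS_1 = 22.2222.
Change in consumer surplus = 111.1111 - 50.625 = 60.4861.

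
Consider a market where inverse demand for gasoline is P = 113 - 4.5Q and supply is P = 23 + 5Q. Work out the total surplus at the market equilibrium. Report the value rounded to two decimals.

Setting demand equal to supply, 90 = 9.5Q, so Q* = 9.4737 and P* = 70.3684.
CS = (1/2)(9.4737)(42.6316) = 201.9391 and PS = (1/2)(9.4737)(47.3684) = 224.3767, so total surplus = 426.3158.

426.32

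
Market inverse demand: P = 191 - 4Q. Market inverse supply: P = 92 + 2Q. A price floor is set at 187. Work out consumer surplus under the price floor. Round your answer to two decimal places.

2.00

Free-market equilibrium: 191 - 4Q = 92 + 2Q gives Q* = 16.5, P* = 125.
At P = 187, buyers demand (191 - 187)/4 = 1 while sellers would supply more, so the quantity traded is 1 at price 187.
CS is the triangle under demand above 187: (1/2)(1)(191 - 187) = 2.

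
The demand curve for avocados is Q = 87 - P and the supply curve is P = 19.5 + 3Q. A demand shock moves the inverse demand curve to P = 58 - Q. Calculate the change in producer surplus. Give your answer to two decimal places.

Rewriting demand in inverse form: P = 87 - Q.
Initial equilibrium: Q_0 = 16.875, P_0 = 70.125; CS_0 = (1/2)(16.875)(16.875) = 142.3828, PS_0 = (1/2)(16.875)(50.625) = 427.1484.
New equilibrium: 58 - Q = 19.5 + 3Q gives Q_1 = 9.625, P_1 = 48.375; CS_1 = 46.3203, PS_1 = 138.9609.
Change in producer surplus = 138.9609 - 427.1484 = -288.1875.

-288.19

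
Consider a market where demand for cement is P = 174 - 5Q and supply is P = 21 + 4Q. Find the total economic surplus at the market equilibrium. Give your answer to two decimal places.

1300.50

Equilibrium: 174 - 5Q = 21 + 4Q, so Q* = 17 and P* = 89.
Total surplus is the full triangle between the curves from 0 to Q*: (1/2)(17)(174 - 21) = 1300.5.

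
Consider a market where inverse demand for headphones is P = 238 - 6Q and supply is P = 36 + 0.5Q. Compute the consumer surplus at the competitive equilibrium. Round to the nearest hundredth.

Setting demand equal to supply, 202 = 6.5Q, so Q* = 31.0769 and P* = 51.5385.
Consumer surplus is the triangle under demand above P*: (1/2)(31.0769)(238 - 51.5385) = (1/2)(31.0769)(186.4615) = 2897.3254.

2897.33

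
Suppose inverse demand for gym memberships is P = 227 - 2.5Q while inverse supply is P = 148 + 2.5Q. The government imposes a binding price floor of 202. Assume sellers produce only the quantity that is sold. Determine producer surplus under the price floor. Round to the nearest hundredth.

415.00

Without the control, 227 - 2.5Q = 148 + 2.5Q so Q* = 15.8 and P* = 187.5.
At P = 202, buyers demand (227 - 202)/2.5 = 10 while sellers would supply more, so the quantity traded is 10 at price 202.
The supply price at Q = 10 is 173. PS is the trapezoid between 202 and supply over [0, 10]: (1/2)[(202 - 148) + (202 - 173)](10) = 415.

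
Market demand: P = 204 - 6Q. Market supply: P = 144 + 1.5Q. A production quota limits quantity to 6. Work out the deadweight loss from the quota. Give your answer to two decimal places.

Unrestricted equilibrium: Q* = (204 - 144)/(6 + 1.5) = 8.
At Q = 6 the demand price is 204 - 6(6) = 168 and the supply price is 144 + 1.5(6) = 153.
Deadweight loss is the triangle between the curves from 6 to 8: (1/2)(168 - 153)(8 - 6) = 15.

15.00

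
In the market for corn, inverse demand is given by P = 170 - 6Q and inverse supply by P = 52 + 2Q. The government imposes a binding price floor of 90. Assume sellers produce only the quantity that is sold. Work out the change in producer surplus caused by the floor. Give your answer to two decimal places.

111.33

Free-market equilibrium: 170 - 6Q = 52 + 2Q gives Q* = 14.75, P* = 81.5.
At the floor price 90, quantity demanded is (170 - 90)/6 = 13.3333; demand is the short side, so Q = 13.3333 trades at P = 90.
PS goes from (1/2)(14.75)(29.5) = 217.5625 to 328.8889 (computed as (90 - 52)(13.3333) - (1/2)(2)(13.3333)^2), a change of 111.3264.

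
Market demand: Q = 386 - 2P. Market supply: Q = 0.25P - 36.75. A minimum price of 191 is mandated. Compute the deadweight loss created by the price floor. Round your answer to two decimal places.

Rewriting demand in inverse form: P = 193 - 0.5Q.
Rewriting supply in inverse form: P = 147 + 4Q.
Without the control, 193 - 0.5Q = 147 + 4Q so Q* = 10.2222 and P* = 187.8889.
At P = 191, buyers demand (193 - 191)/0.5 = 4 while sellers would supply more, so the quantity traded is 4 at price 191.
At Q = 4 the demand price is 191 and the supply price is 163. Deadweight loss is the triangle between the curves from 4 to 10.2222: (1/2)(191 - 163)(10.2222 - 4) = 87.1111.

87.11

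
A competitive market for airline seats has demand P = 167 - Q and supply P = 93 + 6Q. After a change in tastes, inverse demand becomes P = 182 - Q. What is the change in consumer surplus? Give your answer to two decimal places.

24.95

Initial equilibrium: Q_0 = 10.5714, P_0 = 156.4286; CS_0 = (1/2)(10.5714)(10.5714) = 55.8776, PS_0 = (1/2)(10.5714)(63.4286) = 335.2653.
New equilibrium: 182 - Q = 93 + 6Q gives Q_1 = 12.7143, P_1 = 169.2857; CS_1 = 80.8265, PS_1 = 484.9592.
Change in consumer surplus = 80.8265 - 55.8776 = 24.949.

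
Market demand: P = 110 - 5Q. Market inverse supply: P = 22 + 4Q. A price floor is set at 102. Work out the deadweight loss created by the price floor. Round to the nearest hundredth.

Without the control, 110 - 5Q = 22 + 4Q so Q* = 9.7778 and P* = 61.1111.
At P = 102, buyers demand (110 - 102)/5 = 1.6 while sellers would supply more, so the quantity traded is 1.6 at price 102.
At Q = 1.6 the demand price is 102 and the supply price is 28.4. Deadweight loss is the triangle between the curves from 1.6 to 9.7778: (1/2)(102 - 28.4)(9.7778 - 1.6) = 300.9422.

300.94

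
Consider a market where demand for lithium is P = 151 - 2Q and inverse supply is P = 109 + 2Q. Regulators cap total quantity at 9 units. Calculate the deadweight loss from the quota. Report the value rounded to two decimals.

4.50

Without the quota, 151 - 2Q = 109 + 2Q gives Q* = 10.5.
At Q = 9 the demand price is 151 - 2(9) = 133 and the supply price is 109 + 2(9) = 127.
DWL = (1/2)(gap between curves at 9) x (Q* - 9) = (1/2)(6)(1.5) = 4.5.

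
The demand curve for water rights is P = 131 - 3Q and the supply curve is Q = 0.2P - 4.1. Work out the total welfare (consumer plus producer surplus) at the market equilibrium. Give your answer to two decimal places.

763.14

Rewriting supply in inverse form: P = 20.5 + 5Q.
Setting demand equal to supply, 110.5 = 8Q, so Q* = 13.8125 and P* = 89.5625.
Total surplus is the full triangle between the curves from 0 to Q*: (1/2)(13.8125)(131 - 20.5) = 763.1406.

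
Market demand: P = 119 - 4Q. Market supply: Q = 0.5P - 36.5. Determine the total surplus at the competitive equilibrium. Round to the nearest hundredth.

Rewriting supply in inverse form: P = 73 + 2Q.
Equilibrium: 119 - 4Q = 73 + 2Q, so Q* = 7.6667 and P* = 88.3333.
CS = (1/2)(7.6667)(30.6667) = 117.5556 and PS = (1/2)(7.6667)(15.3333) = 58.7778, so total surplus = 176.3333.

176.33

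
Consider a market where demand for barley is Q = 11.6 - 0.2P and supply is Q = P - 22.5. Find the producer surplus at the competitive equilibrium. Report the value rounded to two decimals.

Rewriting demand in inverse form: P = 58 - 5Q.
Rewriting supply in inverse form: P = 22.5 + Q.
Set 58 - 5Q = 22.5 + Q, which gives 35.5 = 6Q, so Q* = 5.9167 and P* = 58 - 5(5.9167) = 28.4167.
Producer surplus is the triangle above supply below P*: (1/2)(5.9167)(28.4167 - 22.5) = (1/2)(5.9167)(5.9167) = 17.5035.

17.50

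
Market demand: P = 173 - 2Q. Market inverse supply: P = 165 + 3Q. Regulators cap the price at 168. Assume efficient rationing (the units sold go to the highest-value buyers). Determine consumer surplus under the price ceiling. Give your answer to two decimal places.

4.00

Free-market equilibrium: 173 - 2Q = 165 + 3Q gives Q* = 1.6, P* = 169.8.
At the ceiling price 168, quantity supplied is (168 - 165)/3 = 1; supply is the short side, so Q = 1 trades at P = 168.
The demand price at Q = 1 is 171. CS is the trapezoid between demand and 168 over [0, 1]: (1/2)[(173 - 168) + (171 - 168)](1) = 4.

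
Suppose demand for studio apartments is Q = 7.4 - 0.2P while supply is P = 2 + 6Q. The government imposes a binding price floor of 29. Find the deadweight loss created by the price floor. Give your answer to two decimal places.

13.76

Rewriting demand in inverse form: P = 37 - 5Q.
Without the control, 37 - 5Q = 2 + 6Q so Q* = 3.1818 and P* = 21.0909.
At P = 29, buyers demand (37 - 29)/5 = 1.6 while sellers would supply more, so the quantity traded is 1.6 at price 29.
The lost-trades triangle has base Q* - 1.6 = 1.5818 and height equal to the gap between the curves at Q = 1.6, which is 29 - 11.6 = 17.4. DWL = (1/2)(1.5818)(17.4) = 13.7618.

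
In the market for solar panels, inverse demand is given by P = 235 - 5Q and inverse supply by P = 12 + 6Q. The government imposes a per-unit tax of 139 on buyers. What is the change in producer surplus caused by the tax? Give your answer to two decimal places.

Without the tax, 235 - 5Q = 12 + 6Q so Q* = 20.2727 and P* = 133.6364.
A tax on buyers shifts demand down by 139: (235 - 139) - 5Q = 12 + 6Q, so Q_t = 7.6364. Buyers pay P_b = 196.8182; sellers receive P_s = P_b - 139 = 57.8182.
PS falls from (1/2)(20.2727)(121.6364) = 1232.9504 to (1/2)(7.6364)(45.8182) = 174.9421, a change of -1058.0083.

-1058.01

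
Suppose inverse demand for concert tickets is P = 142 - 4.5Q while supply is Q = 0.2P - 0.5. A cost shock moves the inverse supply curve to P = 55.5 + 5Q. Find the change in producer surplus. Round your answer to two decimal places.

-331.80

Rewriting supply in inverse form: P = 2.5 + 5Q.
Initial equilibrium: Q_0 = 14.6842, P_0 = 75.9211; CS_0 = (1/2)(14.6842)(66.0789) = 485.1586, PS_0 = (1/2)(14.6842)(73.4211) = 539.0651.
New equilibrium: 142 - 4.5Q = 55.5 + 5Q gives Q_1 = 9.1053, P_1 = 101.0263; CS_1 = 186.5381, PS_1 = 207.2645.
Change in producer surplus = 207.2645 - 539.0651 = -331.8006.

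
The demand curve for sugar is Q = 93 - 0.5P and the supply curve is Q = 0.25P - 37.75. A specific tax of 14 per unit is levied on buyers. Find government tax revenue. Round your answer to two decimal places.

49.00

Rewriting demand in inverse form: P = 186 - 2Q.
Rewriting supply in inverse form: P = 151 + 4Q.
Pre-tax equilibrium: 186 - 2Q = 151 + 4Q gives Q* = 5.8333, P* = 174.3333.
A tax on buyers shifts demand down by 14: (186 - 14) - 2Q = 151 + 4Q, so Q_t = 3.5. Buyers pay P_b = 179; sellers receive P_s = P_b - 14 = 165.
Revenue is the tax times quantity traded: 14 x 3.5 = 49.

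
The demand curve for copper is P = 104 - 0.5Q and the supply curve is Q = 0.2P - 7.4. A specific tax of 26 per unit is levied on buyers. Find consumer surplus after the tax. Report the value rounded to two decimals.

13.89

Rewriting supply in inverse form: P = 37 + 5Q.
Without the tax, 104 - 0.5Q = 37 + 5Q so Q* = 12.1818 and P* = 97.9091.
With the tax, buyers' net willingness to pay falls by 26: (104 - 26) - 0.5Q = 37 + 5Q, so Q_t = 7.4545. Buyers pay P_b = 100.2727; sellers receive P_s = P_b - 26 = 74.2727.
Consumer surplus is the triangle under demand above P_b: (1/2)(7.4545)(104 - 100.2727) = 13.8926.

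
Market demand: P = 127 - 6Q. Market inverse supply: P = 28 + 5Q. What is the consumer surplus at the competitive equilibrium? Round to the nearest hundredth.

243.00

Equilibrium: 127 - 6Q = 28 + 5Q, so Q* = 9 and P* = 73.
Consumer surplus is the triangle under demand above P*: (1/2)(9)(127 - 73) = (1/2)(9)(54) = 243.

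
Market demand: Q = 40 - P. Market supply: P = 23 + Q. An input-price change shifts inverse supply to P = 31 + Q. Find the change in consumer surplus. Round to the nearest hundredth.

-26.00

Rewriting demand in inverse form: P = 40 - Q.
Initial equilibrium: Q_0 = 8.5, P_0 = 31.5; CS_0 = (1/2)(8.5)(8.5) = 36.125, PS_0 = (1/2)(8.5)(8.5) = 36.125.
New equilibrium: 40 - Q = 31 + Q gives Q_1 = 4.5, P_1 = 35.5; CS_1 = 10.125, PS_1 = 10.125.
Change in consumer surplus = 10.125 - 36.125 = -26.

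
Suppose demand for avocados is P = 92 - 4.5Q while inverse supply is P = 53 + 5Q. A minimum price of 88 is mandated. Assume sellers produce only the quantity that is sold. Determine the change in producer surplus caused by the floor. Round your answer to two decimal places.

Free-market equilibrium: 92 - 4.5Q = 53 + 5Q gives Q* = 4.1053, P* = 73.5263.
At the floor price 88, quantity demanded is (92 - 88)/4.5 = 0.8889; demand is the short side, so Q = 0.8889 trades at P = 88.
PS goes from (1/2)(4.1053)(20.5263) = 42.133 to 29.1358 (computed as (88 - 53)(0.8889) - (1/2)(5)(0.8889)^2), a change of -12.9972.

-13.00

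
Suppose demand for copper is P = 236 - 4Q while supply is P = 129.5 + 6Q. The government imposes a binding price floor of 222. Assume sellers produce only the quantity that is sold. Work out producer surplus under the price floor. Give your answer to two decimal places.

Without the control, 236 - 4Q = 129.5 + 6Q so Q* = 10.65 and P* = 193.4.
At the floor price 222, quantity demanded is (236 - 222)/4 = 3.5; demand is the short side, so Q = 3.5 trades at P = 222.
The supply price at Q = 3.5 is 150.5. PS is the trapezoid between 222 and supply over [0, 3.5]: (1/2)[(222 - 129.5) + (222 - 150.5)](3.5) = 287.

287.00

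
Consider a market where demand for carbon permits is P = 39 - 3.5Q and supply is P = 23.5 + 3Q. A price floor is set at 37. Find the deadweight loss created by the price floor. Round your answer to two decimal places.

10.68

Free-market equilibrium: 39 - 3.5Q = 23.5 + 3Q gives Q* = 2.3846, P* = 30.6538.
At the floor price 37, quantity demanded is (39 - 37)/3.5 = 0.5714; demand is the short side, so Q = 0.5714 trades at P = 37.
At Q = 0.5714 the demand price is 37 and the supply price is 25.2143. Deadweight loss is the triangle between the curves from 0.5714 to 2.3846: (1/2)(37 - 25.2143)(2.3846 - 0.5714) = 10.6849.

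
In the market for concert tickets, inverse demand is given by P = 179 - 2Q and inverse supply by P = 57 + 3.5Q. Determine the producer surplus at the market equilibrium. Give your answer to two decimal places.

861.06

Set 179 - 2Q = 57 + 3.5Q, which gives 122 = 5.5Q, so Q* = 22.1818 and P* = 179 - 2(22.1818) = 134.6364.
The supply curve's price intercept is 57, so PS = (1/2)(Q*)(P* - 57) = (1/2)(22.1818)(77.6364) = 861.0579.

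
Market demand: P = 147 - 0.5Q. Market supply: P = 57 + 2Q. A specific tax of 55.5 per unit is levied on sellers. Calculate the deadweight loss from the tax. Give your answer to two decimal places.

Pre-tax equilibrium: 147 - 0.5Q = 57 + 2Q gives Q* = 36, P* = 129.
With the tax, sellers need 55.5 more per unit: 147 - 0.5Q = 57 + 2Q + 55.5, so Q_t = 13.8. Buyers pay P_b = 140.1; sellers receive P_s = P_b - 55.5 = 84.6.
Deadweight loss is the triangle between the curves from Q_t to Q*: (1/2)(36 - 13.8)(55.5) = 616.05.

616.05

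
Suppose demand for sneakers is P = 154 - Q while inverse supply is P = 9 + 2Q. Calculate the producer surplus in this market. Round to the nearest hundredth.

2336.11

Set 154 - Q = 9 + 2Q, which gives 145 = 3Q, so Q* = 48.3333 and P* = 154 - (48.3333) = 105.6667.
PS is the area between P* and the supply curve from 0 to Q*: (1/2)(48.3333)(96.6667) = 2336.1111.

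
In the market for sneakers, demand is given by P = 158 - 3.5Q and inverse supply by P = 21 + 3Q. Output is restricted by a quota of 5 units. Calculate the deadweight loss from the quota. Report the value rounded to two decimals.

Unrestricted equilibrium: Q* = (158 - 21)/(3.5 + 3) = 21.0769.
At Q = 5 the demand price is 158 - 3.5(5) = 140.5 and the supply price is 21 + 3(5) = 36.
Deadweight loss is the triangle between the curves from 5 to 21.0769: (1/2)(140.5 - 36)(21.0769 - 5) = 840.0192.

840.02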